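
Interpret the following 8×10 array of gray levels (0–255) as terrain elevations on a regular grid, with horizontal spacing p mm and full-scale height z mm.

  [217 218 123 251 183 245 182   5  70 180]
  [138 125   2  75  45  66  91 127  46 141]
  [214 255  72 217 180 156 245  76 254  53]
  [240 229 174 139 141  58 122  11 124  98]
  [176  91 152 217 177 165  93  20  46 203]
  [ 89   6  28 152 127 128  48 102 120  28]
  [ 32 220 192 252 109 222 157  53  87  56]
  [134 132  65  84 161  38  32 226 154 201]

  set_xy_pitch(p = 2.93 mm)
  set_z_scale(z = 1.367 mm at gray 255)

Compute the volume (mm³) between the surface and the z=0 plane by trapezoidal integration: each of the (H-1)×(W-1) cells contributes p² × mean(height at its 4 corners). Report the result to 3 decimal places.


height_mm = gray/255 × 1.367; cell vol = 2.93² × mean(4 corners)
unit = 2.93² × 1.367 / (4×255) = 0.0115054 mm³ per gray-sum
row 0: Σ corner-gray over 9 cells = 4384  → 50.4399
row 1: Σ corner-gray over 9 cells = 4610  → 53.0401
row 2: Σ corner-gray over 9 cells = 5511  → 63.4065
row 3: Σ corner-gray over 9 cells = 4635  → 53.3278
row 4: Σ corner-gray over 9 cells = 3840  → 44.1809
row 5: Σ corner-gray over 9 cells = 4211  → 48.4494
row 6: Σ corner-gray over 9 cells = 4791  → 55.1226
Σ rows: total corner-gray = 31982  → 367.9673 mm³

367.967


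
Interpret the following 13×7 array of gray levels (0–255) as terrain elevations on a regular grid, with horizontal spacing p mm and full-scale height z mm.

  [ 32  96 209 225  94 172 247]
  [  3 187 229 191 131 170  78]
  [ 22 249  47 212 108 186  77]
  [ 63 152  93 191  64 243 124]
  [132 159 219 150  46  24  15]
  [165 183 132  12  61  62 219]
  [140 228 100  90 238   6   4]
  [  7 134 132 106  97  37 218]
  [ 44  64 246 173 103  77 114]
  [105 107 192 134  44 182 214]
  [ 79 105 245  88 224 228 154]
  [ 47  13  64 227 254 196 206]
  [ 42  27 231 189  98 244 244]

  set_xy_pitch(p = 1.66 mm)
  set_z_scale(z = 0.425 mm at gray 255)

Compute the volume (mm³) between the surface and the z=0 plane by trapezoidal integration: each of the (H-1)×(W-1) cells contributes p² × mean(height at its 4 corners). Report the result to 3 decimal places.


44.474

height_mm = gray/255 × 0.425; cell vol = 1.66² × mean(4 corners)
unit = 1.66² × 0.425 / (4×255) = 0.00114817 mm³ per gray-sum
row 0: Σ corner-gray over 6 cells = 3768  → 4.3263
row 1: Σ corner-gray over 6 cells = 3600  → 4.1334
row 2: Σ corner-gray over 6 cells = 3376  → 3.8762
row 3: Σ corner-gray over 6 cells = 3016  → 3.4629
row 4: Σ corner-gray over 6 cells = 2627  → 3.0162
row 5: Σ corner-gray over 6 cells = 2752  → 3.1598
row 6: Σ corner-gray over 6 cells = 2705  → 3.1058
row 7: Σ corner-gray over 6 cells = 2721  → 3.1242
row 8: Σ corner-gray over 6 cells = 3121  → 3.5834
row 9: Σ corner-gray over 6 cells = 3650  → 4.1908
row 10: Σ corner-gray over 6 cells = 3774  → 4.3332
row 11: Σ corner-gray over 6 cells = 3625  → 4.1621
Σ rows: total corner-gray = 38735  → 44.4742 mm³


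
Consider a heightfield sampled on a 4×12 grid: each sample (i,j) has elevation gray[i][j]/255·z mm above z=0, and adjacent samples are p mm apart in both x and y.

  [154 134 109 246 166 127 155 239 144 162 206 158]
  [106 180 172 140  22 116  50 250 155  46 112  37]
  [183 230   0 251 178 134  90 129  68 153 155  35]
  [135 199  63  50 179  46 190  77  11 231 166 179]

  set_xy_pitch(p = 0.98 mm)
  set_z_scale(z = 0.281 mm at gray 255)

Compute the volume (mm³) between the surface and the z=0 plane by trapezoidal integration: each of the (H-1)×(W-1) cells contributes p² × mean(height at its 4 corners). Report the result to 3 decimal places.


height_mm = gray/255 × 0.281; cell vol = 0.98² × mean(4 corners)
unit = 0.98² × 0.281 / (4×255) = 0.000264581 mm³ per gray-sum
row 0: Σ corner-gray over 11 cells = 6317  → 1.6714
row 1: Σ corner-gray over 11 cells = 5623  → 1.4877
row 2: Σ corner-gray over 11 cells = 5732  → 1.5166
Σ rows: total corner-gray = 17672  → 4.6757 mm³

4.676


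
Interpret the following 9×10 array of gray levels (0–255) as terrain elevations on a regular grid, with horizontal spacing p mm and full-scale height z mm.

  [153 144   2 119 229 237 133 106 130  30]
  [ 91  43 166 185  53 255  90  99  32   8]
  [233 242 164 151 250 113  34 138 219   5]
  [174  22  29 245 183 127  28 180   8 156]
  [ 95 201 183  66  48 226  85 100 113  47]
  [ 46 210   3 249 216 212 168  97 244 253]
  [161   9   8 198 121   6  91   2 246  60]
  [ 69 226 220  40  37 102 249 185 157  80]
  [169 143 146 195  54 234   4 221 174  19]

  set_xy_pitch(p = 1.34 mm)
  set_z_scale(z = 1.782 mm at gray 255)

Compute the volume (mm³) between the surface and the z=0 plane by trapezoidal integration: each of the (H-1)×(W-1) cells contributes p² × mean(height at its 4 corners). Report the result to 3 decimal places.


height_mm = gray/255 × 1.782; cell vol = 1.34² × mean(4 corners)
unit = 1.34² × 1.782 / (4×255) = 0.00313702 mm³ per gray-sum
row 0: Σ corner-gray over 9 cells = 4328  → 13.5770
row 1: Σ corner-gray over 9 cells = 4805  → 15.0734
row 2: Σ corner-gray over 9 cells = 4834  → 15.1643
row 3: Σ corner-gray over 9 cells = 4160  → 13.0500
row 4: Σ corner-gray over 9 cells = 5283  → 16.5729
row 5: Σ corner-gray over 9 cells = 4680  → 14.6812
row 6: Σ corner-gray over 9 cells = 4164  → 13.0625
row 7: Σ corner-gray over 9 cells = 5111  → 16.0333
Σ rows: total corner-gray = 37365  → 117.2147 mm³

117.215


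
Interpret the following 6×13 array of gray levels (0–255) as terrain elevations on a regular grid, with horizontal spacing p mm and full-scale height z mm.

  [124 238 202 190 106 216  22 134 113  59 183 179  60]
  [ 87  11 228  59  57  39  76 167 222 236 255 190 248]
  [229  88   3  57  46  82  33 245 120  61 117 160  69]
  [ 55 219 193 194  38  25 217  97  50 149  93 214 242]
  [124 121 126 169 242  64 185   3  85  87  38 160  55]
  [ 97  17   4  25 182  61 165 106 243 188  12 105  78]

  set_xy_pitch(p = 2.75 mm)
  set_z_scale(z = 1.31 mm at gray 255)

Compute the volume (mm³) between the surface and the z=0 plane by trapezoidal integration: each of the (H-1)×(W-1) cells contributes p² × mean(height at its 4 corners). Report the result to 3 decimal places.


height_mm = gray/255 × 1.31; cell vol = 2.75² × mean(4 corners)
unit = 2.75² × 1.31 / (4×255) = 0.00971262 mm³ per gray-sum
row 0: Σ corner-gray over 12 cells = 6883  → 66.8520
row 1: Σ corner-gray over 12 cells = 5737  → 55.7213
row 2: Σ corner-gray over 12 cells = 5597  → 54.3615
row 3: Σ corner-gray over 12 cells = 6014  → 58.4117
row 4: Σ corner-gray over 12 cells = 5130  → 49.8258
Σ rows: total corner-gray = 29361  → 285.1723 mm³

285.172


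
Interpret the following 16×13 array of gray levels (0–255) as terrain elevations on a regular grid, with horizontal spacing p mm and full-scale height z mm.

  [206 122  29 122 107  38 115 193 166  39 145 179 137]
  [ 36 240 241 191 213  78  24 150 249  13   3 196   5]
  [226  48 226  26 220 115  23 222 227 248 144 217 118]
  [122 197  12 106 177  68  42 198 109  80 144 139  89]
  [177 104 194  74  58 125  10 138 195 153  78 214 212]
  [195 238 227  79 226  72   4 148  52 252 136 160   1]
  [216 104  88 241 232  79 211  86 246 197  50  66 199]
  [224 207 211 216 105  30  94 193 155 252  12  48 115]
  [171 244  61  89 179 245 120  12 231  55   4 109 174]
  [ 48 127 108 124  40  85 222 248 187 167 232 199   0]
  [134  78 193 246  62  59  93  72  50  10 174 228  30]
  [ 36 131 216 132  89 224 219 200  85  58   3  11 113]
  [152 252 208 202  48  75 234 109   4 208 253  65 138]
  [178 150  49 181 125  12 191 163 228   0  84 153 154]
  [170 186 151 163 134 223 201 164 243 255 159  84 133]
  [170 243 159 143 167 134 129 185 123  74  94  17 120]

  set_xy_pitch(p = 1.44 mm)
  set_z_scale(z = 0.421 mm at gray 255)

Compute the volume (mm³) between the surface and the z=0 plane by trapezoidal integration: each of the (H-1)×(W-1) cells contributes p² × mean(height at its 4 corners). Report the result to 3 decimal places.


height_mm = gray/255 × 0.421; cell vol = 1.44² × mean(4 corners)
unit = 1.44² × 0.421 / (4×255) = 0.000855868 mm³ per gray-sum
row 0: Σ corner-gray over 12 cells = 6090  → 5.2122
row 1: Σ corner-gray over 12 cells = 7013  → 6.0022
row 2: Σ corner-gray over 12 cells = 6531  → 5.5897
row 3: Σ corner-gray over 12 cells = 5830  → 4.9897
row 4: Σ corner-gray over 12 cells = 6459  → 5.5281
row 5: Σ corner-gray over 12 cells = 6999  → 5.9902
row 6: Σ corner-gray over 12 cells = 7000  → 5.9911
row 7: Σ corner-gray over 12 cells = 6428  → 5.5015
row 8: Σ corner-gray over 12 cells = 6569  → 5.6222
row 9: Σ corner-gray over 12 cells = 6220  → 5.3235
row 10: Σ corner-gray over 12 cells = 5579  → 4.7749
row 11: Σ corner-gray over 12 cells = 6491  → 5.5554
row 12: Σ corner-gray over 12 cells = 6610  → 5.6573
row 13: Σ corner-gray over 12 cells = 7233  → 6.1905
row 14: Σ corner-gray over 12 cells = 7455  → 6.3805
Σ rows: total corner-gray = 98507  → 84.3090 mm³

84.309


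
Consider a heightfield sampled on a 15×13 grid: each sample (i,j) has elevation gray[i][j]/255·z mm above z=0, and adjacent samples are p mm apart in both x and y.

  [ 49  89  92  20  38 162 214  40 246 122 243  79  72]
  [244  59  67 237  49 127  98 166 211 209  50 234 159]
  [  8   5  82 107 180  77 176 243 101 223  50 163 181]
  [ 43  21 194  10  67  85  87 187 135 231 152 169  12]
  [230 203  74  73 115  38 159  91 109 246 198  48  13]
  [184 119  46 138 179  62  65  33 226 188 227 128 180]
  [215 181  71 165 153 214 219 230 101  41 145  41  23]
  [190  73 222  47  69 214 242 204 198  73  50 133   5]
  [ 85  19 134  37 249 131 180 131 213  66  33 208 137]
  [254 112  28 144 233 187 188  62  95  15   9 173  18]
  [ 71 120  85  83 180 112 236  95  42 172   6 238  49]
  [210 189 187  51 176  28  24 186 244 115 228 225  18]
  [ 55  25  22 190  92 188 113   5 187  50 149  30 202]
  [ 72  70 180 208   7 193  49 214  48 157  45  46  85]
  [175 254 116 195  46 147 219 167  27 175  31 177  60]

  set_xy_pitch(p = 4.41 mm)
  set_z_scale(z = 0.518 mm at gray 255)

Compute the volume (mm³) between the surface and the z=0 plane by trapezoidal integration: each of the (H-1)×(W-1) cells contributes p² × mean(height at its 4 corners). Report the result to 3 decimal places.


831.608

height_mm = gray/255 × 0.518; cell vol = 4.41² × mean(4 corners)
unit = 4.41² × 0.518 / (4×255) = 0.00987658 mm³ per gray-sum
row 0: Σ corner-gray over 12 cells = 6228  → 61.5114
row 1: Σ corner-gray over 12 cells = 6420  → 63.4077
row 2: Σ corner-gray over 12 cells = 5734  → 56.6323
row 3: Σ corner-gray over 12 cells = 5682  → 56.1188
row 4: Σ corner-gray over 12 cells = 6137  → 60.6126
row 5: Σ corner-gray over 12 cells = 6546  → 64.6521
row 6: Σ corner-gray over 12 cells = 6605  → 65.2348
row 7: Σ corner-gray over 12 cells = 6269  → 61.9163
row 8: Σ corner-gray over 12 cells = 5788  → 57.1657
row 9: Σ corner-gray over 12 cells = 5622  → 55.5262
row 10: Σ corner-gray over 12 cells = 6392  → 63.1311
row 11: Σ corner-gray over 12 cells = 5893  → 58.2027
row 12: Σ corner-gray over 12 cells = 4950  → 48.8891
row 13: Σ corner-gray over 12 cells = 5934  → 58.6077
Σ rows: total corner-gray = 84200  → 831.6084 mm³


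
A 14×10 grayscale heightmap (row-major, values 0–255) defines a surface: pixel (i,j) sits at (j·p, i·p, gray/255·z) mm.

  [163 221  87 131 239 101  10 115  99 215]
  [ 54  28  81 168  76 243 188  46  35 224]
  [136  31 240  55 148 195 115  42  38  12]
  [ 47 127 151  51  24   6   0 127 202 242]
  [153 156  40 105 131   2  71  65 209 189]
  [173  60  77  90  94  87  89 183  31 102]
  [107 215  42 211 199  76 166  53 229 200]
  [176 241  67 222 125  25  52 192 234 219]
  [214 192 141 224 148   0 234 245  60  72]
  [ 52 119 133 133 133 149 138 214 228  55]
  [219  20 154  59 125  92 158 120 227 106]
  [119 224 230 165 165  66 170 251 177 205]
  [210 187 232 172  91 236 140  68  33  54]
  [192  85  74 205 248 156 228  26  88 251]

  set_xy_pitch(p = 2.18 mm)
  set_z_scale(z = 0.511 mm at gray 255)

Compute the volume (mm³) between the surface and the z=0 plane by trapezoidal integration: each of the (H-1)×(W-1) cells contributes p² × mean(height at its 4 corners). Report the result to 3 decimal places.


145.144

height_mm = gray/255 × 0.511; cell vol = 2.18² × mean(4 corners)
unit = 2.18² × 0.511 / (4×255) = 0.00238086 mm³ per gray-sum
row 0: Σ corner-gray over 9 cells = 4392  → 10.4567
row 1: Σ corner-gray over 9 cells = 3884  → 9.2473
row 2: Σ corner-gray over 9 cells = 3541  → 8.4306
row 3: Σ corner-gray over 9 cells = 3565  → 8.4878
row 4: Σ corner-gray over 9 cells = 3597  → 8.5640
row 5: Σ corner-gray over 9 cells = 4386  → 10.4424
row 6: Σ corner-gray over 9 cells = 5400  → 12.8566
row 7: Σ corner-gray over 9 cells = 5485  → 13.0590
row 8: Σ corner-gray over 9 cells = 5375  → 12.7971
row 9: Σ corner-gray over 9 cells = 4836  → 11.5138
row 10: Σ corner-gray over 9 cells = 5455  → 12.9876
row 11: Σ corner-gray over 9 cells = 5802  → 13.8137
row 12: Σ corner-gray over 9 cells = 5245  → 12.4876
Σ rows: total corner-gray = 60963  → 145.1443 mm³


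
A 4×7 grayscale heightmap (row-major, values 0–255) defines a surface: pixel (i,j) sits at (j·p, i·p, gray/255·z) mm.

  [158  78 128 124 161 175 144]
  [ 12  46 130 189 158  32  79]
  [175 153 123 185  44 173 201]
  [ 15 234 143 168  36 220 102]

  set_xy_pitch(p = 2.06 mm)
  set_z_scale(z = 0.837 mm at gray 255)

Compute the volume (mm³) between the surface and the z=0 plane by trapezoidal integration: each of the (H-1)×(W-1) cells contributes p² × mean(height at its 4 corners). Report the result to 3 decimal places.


height_mm = gray/255 × 0.837; cell vol = 2.06² × mean(4 corners)
unit = 2.06² × 0.837 / (4×255) = 0.00348225 mm³ per gray-sum
row 0: Σ corner-gray over 6 cells = 2835  → 9.8722
row 1: Σ corner-gray over 6 cells = 2933  → 10.2134
row 2: Σ corner-gray over 6 cells = 3451  → 12.0172
Σ rows: total corner-gray = 9219  → 32.1028 mm³

32.103


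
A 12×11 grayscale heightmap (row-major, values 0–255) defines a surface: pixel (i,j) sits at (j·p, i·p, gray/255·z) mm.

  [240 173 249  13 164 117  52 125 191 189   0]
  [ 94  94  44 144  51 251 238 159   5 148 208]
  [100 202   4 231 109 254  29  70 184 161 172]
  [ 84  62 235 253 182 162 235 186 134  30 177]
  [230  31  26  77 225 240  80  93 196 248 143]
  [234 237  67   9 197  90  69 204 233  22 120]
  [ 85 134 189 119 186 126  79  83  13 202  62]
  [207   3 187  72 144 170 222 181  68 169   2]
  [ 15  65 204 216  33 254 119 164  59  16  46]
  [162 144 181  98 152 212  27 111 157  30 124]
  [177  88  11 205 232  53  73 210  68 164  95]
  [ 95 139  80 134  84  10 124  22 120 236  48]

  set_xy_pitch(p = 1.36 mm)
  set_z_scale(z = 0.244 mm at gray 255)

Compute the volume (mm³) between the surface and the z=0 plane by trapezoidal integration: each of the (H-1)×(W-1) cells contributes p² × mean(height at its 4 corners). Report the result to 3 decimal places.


25.431

height_mm = gray/255 × 0.244; cell vol = 1.36² × mean(4 corners)
unit = 1.36² × 0.244 / (4×255) = 0.000442453 mm³ per gray-sum
row 0: Σ corner-gray over 10 cells = 5356  → 2.3698
row 1: Σ corner-gray over 10 cells = 5330  → 2.3583
row 2: Σ corner-gray over 10 cells = 5979  → 2.6454
row 3: Σ corner-gray over 10 cells = 6024  → 2.6653
row 4: Σ corner-gray over 10 cells = 5415  → 2.3959
row 5: Σ corner-gray over 10 cells = 5019  → 2.2207
row 6: Σ corner-gray over 10 cells = 5050  → 2.2344
row 7: Σ corner-gray over 10 cells = 4962  → 2.1955
row 8: Σ corner-gray over 10 cells = 4831  → 2.1375
row 9: Σ corner-gray over 10 cells = 4990  → 2.2078
row 10: Σ corner-gray over 10 cells = 4521  → 2.0003
Σ rows: total corner-gray = 57477  → 25.4309 mm³


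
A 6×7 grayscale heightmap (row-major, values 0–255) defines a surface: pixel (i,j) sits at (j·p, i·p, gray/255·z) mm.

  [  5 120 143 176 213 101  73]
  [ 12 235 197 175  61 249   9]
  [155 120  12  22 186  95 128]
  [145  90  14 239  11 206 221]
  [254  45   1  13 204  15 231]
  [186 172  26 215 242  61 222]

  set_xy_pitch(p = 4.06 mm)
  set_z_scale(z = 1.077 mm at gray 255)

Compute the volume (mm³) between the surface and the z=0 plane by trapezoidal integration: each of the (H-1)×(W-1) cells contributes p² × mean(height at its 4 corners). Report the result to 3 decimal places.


height_mm = gray/255 × 1.077; cell vol = 4.06² × mean(4 corners)
unit = 4.06² × 1.077 / (4×255) = 0.0174047 mm³ per gray-sum
row 0: Σ corner-gray over 6 cells = 3439  → 59.8549
row 1: Σ corner-gray over 6 cells = 3008  → 52.3535
row 2: Σ corner-gray over 6 cells = 2639  → 45.9311
row 3: Σ corner-gray over 6 cells = 2527  → 43.9818
row 4: Σ corner-gray over 6 cells = 2881  → 50.1431
Σ rows: total corner-gray = 14494  → 252.2643 mm³

252.264


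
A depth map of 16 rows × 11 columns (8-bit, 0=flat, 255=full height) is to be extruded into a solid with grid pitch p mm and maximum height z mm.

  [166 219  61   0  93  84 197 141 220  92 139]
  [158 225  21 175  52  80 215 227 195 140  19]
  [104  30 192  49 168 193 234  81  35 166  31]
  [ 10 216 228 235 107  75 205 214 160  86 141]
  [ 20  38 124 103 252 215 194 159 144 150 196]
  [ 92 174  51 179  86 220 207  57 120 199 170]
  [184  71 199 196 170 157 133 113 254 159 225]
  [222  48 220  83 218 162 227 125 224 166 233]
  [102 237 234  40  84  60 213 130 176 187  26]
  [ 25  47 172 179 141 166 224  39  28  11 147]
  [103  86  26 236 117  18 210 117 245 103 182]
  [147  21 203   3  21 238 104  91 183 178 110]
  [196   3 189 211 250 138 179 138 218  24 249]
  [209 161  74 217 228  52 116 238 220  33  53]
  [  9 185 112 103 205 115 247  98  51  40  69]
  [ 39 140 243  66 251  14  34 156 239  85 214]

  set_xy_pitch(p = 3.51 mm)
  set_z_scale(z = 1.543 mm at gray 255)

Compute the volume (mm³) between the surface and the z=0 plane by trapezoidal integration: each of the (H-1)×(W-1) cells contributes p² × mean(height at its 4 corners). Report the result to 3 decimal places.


height_mm = gray/255 × 1.543; cell vol = 3.51² × mean(4 corners)
unit = 3.51² × 1.543 / (4×255) = 0.0186372 mm³ per gray-sum
row 0: Σ corner-gray over 10 cells = 5356  → 99.8207
row 1: Σ corner-gray over 10 cells = 5268  → 98.1806
row 2: Σ corner-gray over 10 cells = 5634  → 105.0018
row 3: Σ corner-gray over 10 cells = 6177  → 115.1218
row 4: Σ corner-gray over 10 cells = 5822  → 108.5056
row 5: Σ corner-gray over 10 cells = 6161  → 114.8236
row 6: Σ corner-gray over 10 cells = 6714  → 125.1300
row 7: Σ corner-gray over 10 cells = 6251  → 116.5010
row 8: Σ corner-gray over 10 cells = 5036  → 93.8568
row 9: Σ corner-gray over 10 cells = 4787  → 89.2161
row 10: Σ corner-gray over 10 cells = 4942  → 92.1049
row 11: Σ corner-gray over 10 cells = 5486  → 102.2435
row 12: Σ corner-gray over 10 cells = 6085  → 113.4072
row 13: Σ corner-gray over 10 cells = 5330  → 99.3361
row 14: Σ corner-gray over 10 cells = 5099  → 95.0309
Σ rows: total corner-gray = 84148  → 1568.2807 mm³

1568.281


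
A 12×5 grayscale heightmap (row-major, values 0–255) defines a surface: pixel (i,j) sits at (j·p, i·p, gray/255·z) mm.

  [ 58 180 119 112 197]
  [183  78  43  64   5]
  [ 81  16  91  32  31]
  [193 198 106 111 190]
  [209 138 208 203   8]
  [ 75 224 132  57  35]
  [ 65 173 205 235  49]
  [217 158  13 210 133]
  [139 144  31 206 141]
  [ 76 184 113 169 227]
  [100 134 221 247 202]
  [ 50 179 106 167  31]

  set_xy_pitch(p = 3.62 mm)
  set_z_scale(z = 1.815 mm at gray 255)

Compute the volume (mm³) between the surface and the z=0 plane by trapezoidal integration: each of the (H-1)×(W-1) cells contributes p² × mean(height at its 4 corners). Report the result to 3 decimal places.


544.618

height_mm = gray/255 × 1.815; cell vol = 3.62² × mean(4 corners)
unit = 3.62² × 1.815 / (4×255) = 0.0233181 mm³ per gray-sum
row 0: Σ corner-gray over 4 cells = 1635  → 38.1251
row 1: Σ corner-gray over 4 cells = 948  → 22.1056
row 2: Σ corner-gray over 4 cells = 1603  → 37.3790
row 3: Σ corner-gray over 4 cells = 2528  → 58.9482
row 4: Σ corner-gray over 4 cells = 2251  → 52.4891
row 5: Σ corner-gray over 4 cells = 2276  → 53.0720
row 6: Σ corner-gray over 4 cells = 2452  → 57.1760
row 7: Σ corner-gray over 4 cells = 2154  → 50.2272
row 8: Σ corner-gray over 4 cells = 2277  → 53.0954
row 9: Σ corner-gray over 4 cells = 2741  → 63.9150
row 10: Σ corner-gray over 4 cells = 2491  → 58.0854
Σ rows: total corner-gray = 23356  → 544.6181 mm³


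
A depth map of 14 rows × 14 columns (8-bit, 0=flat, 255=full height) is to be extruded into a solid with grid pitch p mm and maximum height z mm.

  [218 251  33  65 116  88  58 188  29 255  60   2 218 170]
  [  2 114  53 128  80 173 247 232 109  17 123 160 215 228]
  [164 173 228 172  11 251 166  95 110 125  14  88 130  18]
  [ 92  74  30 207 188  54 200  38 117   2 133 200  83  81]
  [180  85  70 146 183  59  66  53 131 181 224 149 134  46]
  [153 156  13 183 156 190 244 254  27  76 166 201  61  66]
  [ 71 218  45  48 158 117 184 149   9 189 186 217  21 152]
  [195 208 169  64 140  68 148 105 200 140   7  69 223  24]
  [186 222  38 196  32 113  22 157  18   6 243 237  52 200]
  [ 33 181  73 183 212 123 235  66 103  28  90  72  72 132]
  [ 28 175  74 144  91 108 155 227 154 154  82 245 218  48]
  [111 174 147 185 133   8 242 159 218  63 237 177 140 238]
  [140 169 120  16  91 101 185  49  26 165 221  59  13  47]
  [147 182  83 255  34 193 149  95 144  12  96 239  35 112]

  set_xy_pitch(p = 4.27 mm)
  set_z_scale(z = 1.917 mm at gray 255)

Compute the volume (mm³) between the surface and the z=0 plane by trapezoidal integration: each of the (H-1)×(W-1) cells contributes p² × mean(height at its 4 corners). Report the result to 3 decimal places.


2939.880

height_mm = gray/255 × 1.917; cell vol = 4.27² × mean(4 corners)
unit = 4.27² × 1.917 / (4×255) = 0.0342671 mm³ per gray-sum
row 0: Σ corner-gray over 13 cells = 6646  → 227.7393
row 1: Σ corner-gray over 13 cells = 6840  → 234.3871
row 2: Σ corner-gray over 13 cells = 6133  → 210.1603
row 3: Σ corner-gray over 13 cells = 6013  → 206.0482
row 4: Σ corner-gray over 13 cells = 6861  → 235.1068
row 5: Σ corner-gray over 13 cells = 6978  → 239.1160
row 6: Σ corner-gray over 13 cells = 6606  → 226.3686
row 7: Σ corner-gray over 13 cells = 6359  → 217.9047
row 8: Σ corner-gray over 13 cells = 6099  → 208.9952
row 9: Σ corner-gray over 13 cells = 6771  → 232.0227
row 10: Σ corner-gray over 13 cells = 7845  → 268.8256
row 11: Σ corner-gray over 13 cells = 6732  → 230.6863
row 12: Σ corner-gray over 13 cells = 5910  → 202.5187
Σ rows: total corner-gray = 85793  → 2939.8796 mm³


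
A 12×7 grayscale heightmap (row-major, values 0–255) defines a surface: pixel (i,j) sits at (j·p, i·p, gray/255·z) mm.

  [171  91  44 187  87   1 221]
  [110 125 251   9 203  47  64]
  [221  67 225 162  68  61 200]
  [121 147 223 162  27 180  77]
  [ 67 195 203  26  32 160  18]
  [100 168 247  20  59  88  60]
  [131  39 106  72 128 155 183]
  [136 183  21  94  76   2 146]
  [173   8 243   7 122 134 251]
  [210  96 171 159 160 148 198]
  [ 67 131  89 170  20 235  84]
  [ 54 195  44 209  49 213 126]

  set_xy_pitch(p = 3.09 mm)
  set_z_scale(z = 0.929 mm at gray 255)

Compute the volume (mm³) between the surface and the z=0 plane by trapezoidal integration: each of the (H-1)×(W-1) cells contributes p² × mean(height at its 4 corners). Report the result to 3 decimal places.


276.037

height_mm = gray/255 × 0.929; cell vol = 3.09² × mean(4 corners)
unit = 3.09² × 0.929 / (4×255) = 0.00869626 mm³ per gray-sum
row 0: Σ corner-gray over 6 cells = 2656  → 23.0973
row 1: Σ corner-gray over 6 cells = 3031  → 26.3584
row 2: Σ corner-gray over 6 cells = 3263  → 28.3759
row 3: Σ corner-gray over 6 cells = 2993  → 26.0279
row 4: Σ corner-gray over 6 cells = 2641  → 22.9668
row 5: Σ corner-gray over 6 cells = 2638  → 22.9407
row 6: Σ corner-gray over 6 cells = 2348  → 20.4188
row 7: Σ corner-gray over 6 cells = 2486  → 21.6189
row 8: Σ corner-gray over 6 cells = 3328  → 28.9412
row 9: Σ corner-gray over 6 cells = 3317  → 28.8455
row 10: Σ corner-gray over 6 cells = 3041  → 26.4453
Σ rows: total corner-gray = 31742  → 276.0367 mm³


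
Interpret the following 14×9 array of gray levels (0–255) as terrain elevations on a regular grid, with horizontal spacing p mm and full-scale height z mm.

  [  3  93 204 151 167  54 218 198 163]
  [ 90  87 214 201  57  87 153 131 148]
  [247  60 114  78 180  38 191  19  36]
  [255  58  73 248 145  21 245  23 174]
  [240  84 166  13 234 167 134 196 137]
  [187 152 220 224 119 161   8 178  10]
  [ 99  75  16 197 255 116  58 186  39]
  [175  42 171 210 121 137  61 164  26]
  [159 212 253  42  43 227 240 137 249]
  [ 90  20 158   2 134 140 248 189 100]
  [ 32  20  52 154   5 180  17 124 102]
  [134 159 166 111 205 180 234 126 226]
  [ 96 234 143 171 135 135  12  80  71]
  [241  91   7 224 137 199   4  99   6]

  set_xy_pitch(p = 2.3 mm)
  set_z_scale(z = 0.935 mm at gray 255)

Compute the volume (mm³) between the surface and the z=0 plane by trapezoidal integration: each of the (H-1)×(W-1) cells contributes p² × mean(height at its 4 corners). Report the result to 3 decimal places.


263.082

height_mm = gray/255 × 0.935; cell vol = 2.3² × mean(4 corners)
unit = 2.3² × 0.935 / (4×255) = 0.00484917 mm³ per gray-sum
row 0: Σ corner-gray over 8 cells = 4434  → 21.5012
row 1: Σ corner-gray over 8 cells = 3741  → 18.1407
row 2: Σ corner-gray over 8 cells = 3698  → 17.9322
row 3: Σ corner-gray over 8 cells = 4420  → 21.4333
row 4: Σ corner-gray over 8 cells = 4686  → 22.7232
row 5: Σ corner-gray over 8 cells = 4265  → 20.6817
row 6: Σ corner-gray over 8 cells = 3957  → 19.1882
row 7: Σ corner-gray over 8 cells = 4729  → 22.9317
row 8: Σ corner-gray over 8 cells = 4688  → 22.7329
row 9: Σ corner-gray over 8 cells = 3210  → 15.5658
row 10: Σ corner-gray over 8 cells = 3960  → 19.2027
row 11: Σ corner-gray over 8 cells = 4709  → 22.8347
row 12: Σ corner-gray over 8 cells = 3756  → 18.2135
Σ rows: total corner-gray = 54253  → 263.0818 mm³


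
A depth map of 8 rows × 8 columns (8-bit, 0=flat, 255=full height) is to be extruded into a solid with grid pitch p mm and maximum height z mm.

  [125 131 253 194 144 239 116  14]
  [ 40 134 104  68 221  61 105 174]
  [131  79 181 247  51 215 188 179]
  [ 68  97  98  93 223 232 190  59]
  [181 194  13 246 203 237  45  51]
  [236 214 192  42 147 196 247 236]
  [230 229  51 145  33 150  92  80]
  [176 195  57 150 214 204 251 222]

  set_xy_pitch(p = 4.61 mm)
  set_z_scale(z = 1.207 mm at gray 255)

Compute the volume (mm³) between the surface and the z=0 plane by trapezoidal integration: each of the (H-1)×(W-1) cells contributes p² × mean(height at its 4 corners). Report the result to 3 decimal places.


734.708

height_mm = gray/255 × 1.207; cell vol = 4.61² × mean(4 corners)
unit = 4.61² × 1.207 / (4×255) = 0.0251483 mm³ per gray-sum
row 0: Σ corner-gray over 7 cells = 3893  → 97.9024
row 1: Σ corner-gray over 7 cells = 3832  → 96.3684
row 2: Σ corner-gray over 7 cells = 4225  → 106.2516
row 3: Σ corner-gray over 7 cells = 4101  → 103.1333
row 4: Σ corner-gray over 7 cells = 4656  → 117.0906
row 5: Σ corner-gray over 7 cells = 4258  → 107.0815
row 6: Σ corner-gray over 7 cells = 4250  → 106.8804
Σ rows: total corner-gray = 29215  → 734.7081 mm³


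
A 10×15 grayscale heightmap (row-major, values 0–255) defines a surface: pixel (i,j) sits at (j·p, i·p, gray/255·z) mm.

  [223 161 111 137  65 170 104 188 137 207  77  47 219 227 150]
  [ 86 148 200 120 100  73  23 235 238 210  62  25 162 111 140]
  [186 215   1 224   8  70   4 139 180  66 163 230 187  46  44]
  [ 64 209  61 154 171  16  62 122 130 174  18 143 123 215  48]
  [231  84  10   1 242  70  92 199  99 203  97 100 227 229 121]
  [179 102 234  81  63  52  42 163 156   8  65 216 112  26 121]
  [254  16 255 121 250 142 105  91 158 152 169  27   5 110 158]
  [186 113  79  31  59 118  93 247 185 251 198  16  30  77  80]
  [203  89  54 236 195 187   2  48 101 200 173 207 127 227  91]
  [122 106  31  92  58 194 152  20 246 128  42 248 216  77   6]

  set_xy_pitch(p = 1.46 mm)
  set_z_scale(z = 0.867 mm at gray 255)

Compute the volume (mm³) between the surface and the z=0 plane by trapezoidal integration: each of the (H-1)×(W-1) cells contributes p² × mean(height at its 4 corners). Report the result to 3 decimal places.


113.830

height_mm = gray/255 × 0.867; cell vol = 1.46² × mean(4 corners)
unit = 1.46² × 0.867 / (4×255) = 0.00181186 mm³ per gray-sum
row 0: Σ corner-gray over 14 cells = 7713  → 13.9749
row 1: Σ corner-gray over 14 cells = 6936  → 12.5671
row 2: Σ corner-gray over 14 cells = 6604  → 11.9655
row 3: Σ corner-gray over 14 cells = 6966  → 12.6214
row 4: Σ corner-gray over 14 cells = 6598  → 11.9547
row 5: Σ corner-gray over 14 cells = 6554  → 11.8749
row 6: Σ corner-gray over 14 cells = 6874  → 12.4547
row 7: Σ corner-gray over 14 cells = 7246  → 13.1287
row 8: Σ corner-gray over 14 cells = 7334  → 13.2882
Σ rows: total corner-gray = 62825  → 113.8301 mm³


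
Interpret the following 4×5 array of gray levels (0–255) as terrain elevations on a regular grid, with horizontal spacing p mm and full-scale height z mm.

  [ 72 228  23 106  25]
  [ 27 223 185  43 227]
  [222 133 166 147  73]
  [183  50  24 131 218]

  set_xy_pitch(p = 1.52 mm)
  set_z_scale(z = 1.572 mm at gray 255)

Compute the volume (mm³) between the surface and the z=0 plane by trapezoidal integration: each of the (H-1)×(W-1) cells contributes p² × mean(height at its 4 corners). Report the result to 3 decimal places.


height_mm = gray/255 × 1.572; cell vol = 1.52² × mean(4 corners)
unit = 1.52² × 1.572 / (4×255) = 0.00356073 mm³ per gray-sum
row 0: Σ corner-gray over 4 cells = 1967  → 7.0040
row 1: Σ corner-gray over 4 cells = 2343  → 8.3428
row 2: Σ corner-gray over 4 cells = 1998  → 7.1143
Σ rows: total corner-gray = 6308  → 22.4611 mm³

22.461


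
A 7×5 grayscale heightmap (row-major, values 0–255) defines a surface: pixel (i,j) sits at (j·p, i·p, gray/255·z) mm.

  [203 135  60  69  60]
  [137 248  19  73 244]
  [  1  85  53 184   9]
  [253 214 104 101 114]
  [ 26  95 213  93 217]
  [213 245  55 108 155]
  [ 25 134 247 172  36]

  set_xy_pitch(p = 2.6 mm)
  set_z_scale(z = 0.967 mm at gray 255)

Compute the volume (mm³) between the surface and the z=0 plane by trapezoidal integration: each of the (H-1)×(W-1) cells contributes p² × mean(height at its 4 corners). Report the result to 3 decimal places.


height_mm = gray/255 × 0.967; cell vol = 2.6² × mean(4 corners)
unit = 2.6² × 0.967 / (4×255) = 0.00640875 mm³ per gray-sum
row 0: Σ corner-gray over 4 cells = 1852  → 11.8690
row 1: Σ corner-gray over 4 cells = 1715  → 10.9910
row 2: Σ corner-gray over 4 cells = 1859  → 11.9139
row 3: Σ corner-gray over 4 cells = 2250  → 14.4197
row 4: Σ corner-gray over 4 cells = 2229  → 14.2851
row 5: Σ corner-gray over 4 cells = 2351  → 15.0670
Σ rows: total corner-gray = 12256  → 78.5456 mm³

78.546


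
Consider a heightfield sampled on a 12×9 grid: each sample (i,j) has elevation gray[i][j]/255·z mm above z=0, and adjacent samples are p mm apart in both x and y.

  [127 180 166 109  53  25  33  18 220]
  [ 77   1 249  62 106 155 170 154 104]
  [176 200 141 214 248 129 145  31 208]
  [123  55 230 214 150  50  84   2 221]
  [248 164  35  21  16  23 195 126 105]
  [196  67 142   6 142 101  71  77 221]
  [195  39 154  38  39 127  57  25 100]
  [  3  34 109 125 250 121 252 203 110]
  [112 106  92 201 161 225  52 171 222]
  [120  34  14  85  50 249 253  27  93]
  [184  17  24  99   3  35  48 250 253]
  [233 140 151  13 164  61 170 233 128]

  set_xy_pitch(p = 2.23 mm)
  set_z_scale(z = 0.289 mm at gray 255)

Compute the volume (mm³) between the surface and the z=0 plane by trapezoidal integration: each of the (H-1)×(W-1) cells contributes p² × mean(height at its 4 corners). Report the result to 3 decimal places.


height_mm = gray/255 × 0.289; cell vol = 2.23² × mean(4 corners)
unit = 2.23² × 0.289 / (4×255) = 0.00140899 mm³ per gray-sum
row 0: Σ corner-gray over 8 cells = 3490  → 4.9174
row 1: Σ corner-gray over 8 cells = 4575  → 6.4461
row 2: Σ corner-gray over 8 cells = 4514  → 6.3602
row 3: Σ corner-gray over 8 cells = 3427  → 4.8286
row 4: Σ corner-gray over 8 cells = 3142  → 4.4270
row 5: Σ corner-gray over 8 cells = 2882  → 4.0607
row 6: Σ corner-gray over 8 cells = 3554  → 5.0075
row 7: Σ corner-gray over 8 cells = 4651  → 6.5532
row 8: Σ corner-gray over 8 cells = 3987  → 5.6176
row 9: Σ corner-gray over 8 cells = 3026  → 4.2636
row 10: Σ corner-gray over 8 cells = 3614  → 5.0921
Σ rows: total corner-gray = 40862  → 57.5741 mm³

57.574


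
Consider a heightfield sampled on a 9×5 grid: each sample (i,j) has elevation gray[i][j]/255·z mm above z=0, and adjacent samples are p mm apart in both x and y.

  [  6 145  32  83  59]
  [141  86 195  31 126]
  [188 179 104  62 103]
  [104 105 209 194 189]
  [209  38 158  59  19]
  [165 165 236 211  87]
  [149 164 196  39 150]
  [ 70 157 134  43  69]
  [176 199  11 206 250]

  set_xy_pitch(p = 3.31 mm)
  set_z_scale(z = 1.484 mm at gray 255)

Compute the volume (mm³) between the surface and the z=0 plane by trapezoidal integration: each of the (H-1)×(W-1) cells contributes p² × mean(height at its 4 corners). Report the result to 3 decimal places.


height_mm = gray/255 × 1.484; cell vol = 3.31² × mean(4 corners)
unit = 3.31² × 1.484 / (4×255) = 0.0159401 mm³ per gray-sum
row 0: Σ corner-gray over 4 cells = 1476  → 23.5275
row 1: Σ corner-gray over 4 cells = 1872  → 29.8398
row 2: Σ corner-gray over 4 cells = 2290  → 36.5027
row 3: Σ corner-gray over 4 cells = 2047  → 32.6293
row 4: Σ corner-gray over 4 cells = 2214  → 35.2913
row 5: Σ corner-gray over 4 cells = 2573  → 41.0138
row 6: Σ corner-gray over 4 cells = 1904  → 30.3499
row 7: Σ corner-gray over 4 cells = 2065  → 32.9162
Σ rows: total corner-gray = 16441  → 262.0704 mm³

262.070


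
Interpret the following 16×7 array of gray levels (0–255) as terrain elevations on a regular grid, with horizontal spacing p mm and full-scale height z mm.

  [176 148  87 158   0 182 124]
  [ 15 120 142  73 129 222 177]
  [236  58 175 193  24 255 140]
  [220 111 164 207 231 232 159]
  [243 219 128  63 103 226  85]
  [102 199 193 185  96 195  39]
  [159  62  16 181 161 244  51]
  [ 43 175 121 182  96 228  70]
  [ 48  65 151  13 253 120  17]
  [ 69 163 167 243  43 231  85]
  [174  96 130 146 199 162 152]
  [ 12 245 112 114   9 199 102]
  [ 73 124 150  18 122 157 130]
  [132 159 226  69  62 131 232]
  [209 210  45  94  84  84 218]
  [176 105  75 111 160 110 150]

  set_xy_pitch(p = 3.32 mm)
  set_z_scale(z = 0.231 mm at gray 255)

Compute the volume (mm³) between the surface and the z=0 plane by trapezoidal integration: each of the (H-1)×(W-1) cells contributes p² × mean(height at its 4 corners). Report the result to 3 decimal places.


124.069

height_mm = gray/255 × 0.231; cell vol = 3.32² × mean(4 corners)
unit = 3.32² × 0.231 / (4×255) = 0.00249625 mm³ per gray-sum
row 0: Σ corner-gray over 6 cells = 3014  → 7.5237
row 1: Σ corner-gray over 6 cells = 3350  → 8.3624
row 2: Σ corner-gray over 6 cells = 4055  → 10.1223
row 3: Σ corner-gray over 6 cells = 4075  → 10.1722
row 4: Σ corner-gray over 6 cells = 3683  → 9.1937
row 5: Σ corner-gray over 6 cells = 3415  → 8.5247
row 6: Σ corner-gray over 6 cells = 3255  → 8.1253
row 7: Σ corner-gray over 6 cells = 2986  → 7.4538
row 8: Σ corner-gray over 6 cells = 3117  → 7.7808
row 9: Σ corner-gray over 6 cells = 3640  → 9.0863
row 10: Σ corner-gray over 6 cells = 3264  → 8.1478
row 11: Σ corner-gray over 6 cells = 2817  → 7.0319
row 12: Σ corner-gray over 6 cells = 3003  → 7.4962
row 13: Σ corner-gray over 6 cells = 3119  → 7.7858
row 14: Σ corner-gray over 6 cells = 2909  → 7.2616
Σ rows: total corner-gray = 49702  → 124.0686 mm³


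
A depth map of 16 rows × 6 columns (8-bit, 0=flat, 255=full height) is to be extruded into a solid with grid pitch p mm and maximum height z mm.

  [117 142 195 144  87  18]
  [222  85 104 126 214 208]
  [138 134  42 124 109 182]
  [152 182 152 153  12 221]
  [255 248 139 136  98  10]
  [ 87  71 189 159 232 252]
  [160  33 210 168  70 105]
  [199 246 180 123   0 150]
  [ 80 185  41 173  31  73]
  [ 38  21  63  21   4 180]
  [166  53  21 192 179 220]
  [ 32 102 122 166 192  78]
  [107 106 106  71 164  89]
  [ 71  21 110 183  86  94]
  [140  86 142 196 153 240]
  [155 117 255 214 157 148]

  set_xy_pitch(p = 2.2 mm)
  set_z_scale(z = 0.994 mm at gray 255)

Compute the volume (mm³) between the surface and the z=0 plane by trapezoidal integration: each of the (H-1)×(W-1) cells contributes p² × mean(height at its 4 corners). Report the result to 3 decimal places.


height_mm = gray/255 × 0.994; cell vol = 2.2² × mean(4 corners)
unit = 2.2² × 0.994 / (4×255) = 0.00471663 mm³ per gray-sum
row 0: Σ corner-gray over 5 cells = 2759  → 13.0132
row 1: Σ corner-gray over 5 cells = 2626  → 12.3859
row 2: Σ corner-gray over 5 cells = 2509  → 11.8340
row 3: Σ corner-gray over 5 cells = 2878  → 13.5745
row 4: Σ corner-gray over 5 cells = 3148  → 14.8479
row 5: Σ corner-gray over 5 cells = 2868  → 13.5273
row 6: Σ corner-gray over 5 cells = 2674  → 12.6123
row 7: Σ corner-gray over 5 cells = 2460  → 11.6029
row 8: Σ corner-gray over 5 cells = 1449  → 6.8344
row 9: Σ corner-gray over 5 cells = 1712  → 8.0749
row 10: Σ corner-gray over 5 cells = 2550  → 12.0274
row 11: Σ corner-gray over 5 cells = 2364  → 11.1501
row 12: Σ corner-gray over 5 cells = 2055  → 9.6927
row 13: Σ corner-gray over 5 cells = 2499  → 11.7869
row 14: Σ corner-gray over 5 cells = 3323  → 15.6734
Σ rows: total corner-gray = 37874  → 178.6375 mm³

178.638


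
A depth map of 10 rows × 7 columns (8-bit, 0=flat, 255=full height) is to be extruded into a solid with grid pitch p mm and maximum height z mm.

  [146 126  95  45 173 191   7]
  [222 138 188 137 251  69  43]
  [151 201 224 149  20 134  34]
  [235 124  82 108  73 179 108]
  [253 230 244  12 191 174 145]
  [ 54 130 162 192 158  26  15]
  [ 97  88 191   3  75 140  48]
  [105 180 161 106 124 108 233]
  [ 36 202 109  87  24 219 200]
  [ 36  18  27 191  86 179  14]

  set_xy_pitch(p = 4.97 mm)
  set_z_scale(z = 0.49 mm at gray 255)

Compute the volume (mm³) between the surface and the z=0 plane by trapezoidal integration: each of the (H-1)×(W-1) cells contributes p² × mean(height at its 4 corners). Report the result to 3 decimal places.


height_mm = gray/255 × 0.49; cell vol = 4.97² × mean(4 corners)
unit = 4.97² × 0.49 / (4×255) = 0.0118661 mm³ per gray-sum
row 0: Σ corner-gray over 6 cells = 3244  → 38.4937
row 1: Σ corner-gray over 6 cells = 3472  → 41.1992
row 2: Σ corner-gray over 6 cells = 3116  → 36.9748
row 3: Σ corner-gray over 6 cells = 3575  → 42.4214
row 4: Σ corner-gray over 6 cells = 3505  → 41.5907
row 5: Σ corner-gray over 6 cells = 2544  → 30.1874
row 6: Σ corner-gray over 6 cells = 2835  → 33.6404
row 7: Σ corner-gray over 6 cells = 3214  → 38.1377
row 8: Σ corner-gray over 6 cells = 2570  → 30.4959
Σ rows: total corner-gray = 28075  → 333.1413 mm³

333.141


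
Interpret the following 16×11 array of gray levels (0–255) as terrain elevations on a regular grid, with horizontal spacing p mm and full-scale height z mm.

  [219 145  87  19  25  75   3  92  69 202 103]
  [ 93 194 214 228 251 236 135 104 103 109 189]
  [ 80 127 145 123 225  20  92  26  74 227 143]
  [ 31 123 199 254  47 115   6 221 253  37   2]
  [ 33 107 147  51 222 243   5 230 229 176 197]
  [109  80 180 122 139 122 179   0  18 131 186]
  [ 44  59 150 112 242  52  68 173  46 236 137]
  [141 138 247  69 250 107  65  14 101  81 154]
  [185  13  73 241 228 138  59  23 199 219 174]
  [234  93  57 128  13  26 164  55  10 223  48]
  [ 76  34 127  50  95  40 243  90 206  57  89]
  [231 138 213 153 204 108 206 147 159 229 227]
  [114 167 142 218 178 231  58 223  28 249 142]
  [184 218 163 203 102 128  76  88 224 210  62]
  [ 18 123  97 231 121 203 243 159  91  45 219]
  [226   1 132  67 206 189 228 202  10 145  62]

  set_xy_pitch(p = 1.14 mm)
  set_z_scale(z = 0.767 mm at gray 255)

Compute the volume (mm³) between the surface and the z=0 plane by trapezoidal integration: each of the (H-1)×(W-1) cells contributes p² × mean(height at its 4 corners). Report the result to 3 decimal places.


height_mm = gray/255 × 0.767; cell vol = 1.14² × mean(4 corners)
unit = 1.14² × 0.767 / (4×255) = 0.000977248 mm³ per gray-sum
row 0: Σ corner-gray over 10 cells = 5186  → 5.0680
row 1: Σ corner-gray over 10 cells = 5771  → 5.6397
row 2: Σ corner-gray over 10 cells = 4884  → 4.7729
row 3: Σ corner-gray over 10 cells = 5593  → 5.4657
row 4: Σ corner-gray over 10 cells = 5287  → 5.1667
row 5: Σ corner-gray over 10 cells = 4694  → 4.5872
row 6: Σ corner-gray over 10 cells = 4896  → 4.7846
row 7: Σ corner-gray over 10 cells = 5184  → 5.0661
row 8: Σ corner-gray over 10 cells = 4565  → 4.4611
row 9: Σ corner-gray over 10 cells = 3869  → 3.7810
row 10: Σ corner-gray over 10 cells = 5621  → 5.4931
row 11: Σ corner-gray over 10 cells = 6816  → 6.6609
row 12: Σ corner-gray over 10 cells = 6314  → 6.1703
row 13: Σ corner-gray over 10 cells = 5933  → 5.7980
row 14: Σ corner-gray over 10 cells = 5511  → 5.3856
Σ rows: total corner-gray = 80124  → 78.3010 mm³

78.301
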